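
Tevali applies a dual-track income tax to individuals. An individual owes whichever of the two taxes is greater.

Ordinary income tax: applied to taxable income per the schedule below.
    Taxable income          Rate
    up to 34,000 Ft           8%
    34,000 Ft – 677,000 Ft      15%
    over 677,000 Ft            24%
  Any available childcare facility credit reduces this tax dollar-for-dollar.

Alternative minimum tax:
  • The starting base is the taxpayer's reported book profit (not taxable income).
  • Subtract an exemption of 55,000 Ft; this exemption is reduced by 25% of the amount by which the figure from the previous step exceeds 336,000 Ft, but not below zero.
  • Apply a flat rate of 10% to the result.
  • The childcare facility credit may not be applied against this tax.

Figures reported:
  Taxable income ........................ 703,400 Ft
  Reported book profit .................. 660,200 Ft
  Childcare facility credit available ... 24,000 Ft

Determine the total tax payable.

81,506 Ft

Alternative minimum tax:
  Base (reported book profit): 660,200 Ft
  Exemption: 25% × (660,200 Ft − 336,000 Ft) = 81,050 Ft ≥ 55,000 Ft, so the exemption is fully phased out
  Base: 660,200 Ft − 0 Ft = 660,200 Ft
  660,200 Ft × 10% = 66,020 Ft

Ordinary income tax:
  34,000 Ft × 8% = 2,720 Ft
  643,000 Ft × 15% = 96,450 Ft
  26,400 Ft × 24% = 6,336 Ft
  → 105,506 Ft
  Less childcare facility credit 24,000 Ft → 81,506 Ft

81,506 Ft > 66,020 Ft, so the ordinary income tax governs.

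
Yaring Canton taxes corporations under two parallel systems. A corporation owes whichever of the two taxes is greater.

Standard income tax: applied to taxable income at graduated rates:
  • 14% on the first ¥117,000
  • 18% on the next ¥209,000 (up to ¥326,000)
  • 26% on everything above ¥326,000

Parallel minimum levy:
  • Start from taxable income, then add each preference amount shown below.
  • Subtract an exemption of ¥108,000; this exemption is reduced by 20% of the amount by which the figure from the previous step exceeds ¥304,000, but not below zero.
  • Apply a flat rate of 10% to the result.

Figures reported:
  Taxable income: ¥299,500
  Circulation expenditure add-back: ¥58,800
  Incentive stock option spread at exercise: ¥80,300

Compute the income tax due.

¥49,230

Standard income tax:
  ¥117,000 × 14% = ¥16,380
  ¥182,500 × 18% = ¥32,850
  → ¥49,230

Parallel minimum levy:
  Adjusted income: ¥299,500 + ¥58,800 + ¥80,300 = ¥438,600
  Exemption: ¥108,000 − 20% × (¥438,600 − ¥304,000) = ¥108,000 − ¥26,920 = ¥81,080
  Base: ¥438,600 − ¥81,080 = ¥357,520
  ¥357,520 × 10% = ¥35,752

¥49,230 > ¥35,752, so the standard income tax governs.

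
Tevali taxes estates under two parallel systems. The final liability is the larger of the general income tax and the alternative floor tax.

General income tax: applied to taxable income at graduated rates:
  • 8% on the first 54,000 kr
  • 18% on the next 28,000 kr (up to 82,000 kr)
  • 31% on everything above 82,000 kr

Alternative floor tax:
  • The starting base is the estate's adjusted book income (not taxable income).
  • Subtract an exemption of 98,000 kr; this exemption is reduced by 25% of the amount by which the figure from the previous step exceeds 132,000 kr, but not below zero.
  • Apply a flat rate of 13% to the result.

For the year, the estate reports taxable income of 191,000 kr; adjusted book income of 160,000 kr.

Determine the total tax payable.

43,150 kr

Alternative floor tax:
  Base (adjusted book income): 160,000 kr
  Exemption: 98,000 kr − 25% × (160,000 kr − 132,000 kr) = 98,000 kr − 7,000 kr = 91,000 kr
  Base: 160,000 kr − 91,000 kr = 69,000 kr
  69,000 kr × 13% = 8,970 kr

General income tax:
  54,000 kr × 8% = 4,320 kr
  28,000 kr × 18% = 5,040 kr
  109,000 kr × 31% = 33,790 kr
  → 43,150 kr

43,150 kr > 8,970 kr, so the general income tax governs.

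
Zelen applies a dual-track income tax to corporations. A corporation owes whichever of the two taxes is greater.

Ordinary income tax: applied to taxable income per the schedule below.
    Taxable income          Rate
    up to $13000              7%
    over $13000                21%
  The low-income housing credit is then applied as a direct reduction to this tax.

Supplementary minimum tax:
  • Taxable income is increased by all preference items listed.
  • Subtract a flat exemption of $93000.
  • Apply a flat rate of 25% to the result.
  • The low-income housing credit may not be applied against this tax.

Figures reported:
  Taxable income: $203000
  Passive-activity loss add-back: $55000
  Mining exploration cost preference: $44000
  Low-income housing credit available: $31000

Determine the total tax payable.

$52250

Supplementary minimum tax:
  Adjusted income: $203000 + $55000 + $44000 = $302000
  Less exemption $93000 → base $209000
  $209000 × 25% = $52250

Ordinary income tax:
  $13000 × 7% = $910
  $190000 × 21% = $39900
  → $40810
  Less low-income housing credit $31000 → $9810

$52250 > $9810, so the supplementary minimum tax is the binding amount.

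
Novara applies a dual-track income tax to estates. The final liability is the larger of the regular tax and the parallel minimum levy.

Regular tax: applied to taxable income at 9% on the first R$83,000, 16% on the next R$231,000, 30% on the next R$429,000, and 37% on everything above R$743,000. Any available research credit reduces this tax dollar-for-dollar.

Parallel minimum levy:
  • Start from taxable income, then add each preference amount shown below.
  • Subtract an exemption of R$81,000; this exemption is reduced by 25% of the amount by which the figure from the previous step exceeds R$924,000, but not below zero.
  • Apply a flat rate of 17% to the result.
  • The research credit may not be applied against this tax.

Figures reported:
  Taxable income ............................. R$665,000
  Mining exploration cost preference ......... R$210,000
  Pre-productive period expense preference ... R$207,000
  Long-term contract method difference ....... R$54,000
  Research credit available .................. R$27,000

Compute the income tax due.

Regular tax:
  R$83,000 × 9% = R$7,470
  R$231,000 × 16% = R$36,960
  R$351,000 × 30% = R$105,300
  → R$149,730
  Less research credit R$27,000 → R$122,730

Parallel minimum levy:
  Adjusted income: R$665,000 + R$210,000 + R$207,000 + R$54,000 = R$1,136,000
  Exemption: R$81,000 − 25% × (R$1,136,000 − R$924,000) = R$81,000 − R$53,000 = R$28,000
  Base: R$1,136,000 − R$28,000 = R$1,108,000
  R$1,108,000 × 17% = R$188,360

R$188,360 > R$122,730, so the parallel minimum levy is the binding amount.

R$188,360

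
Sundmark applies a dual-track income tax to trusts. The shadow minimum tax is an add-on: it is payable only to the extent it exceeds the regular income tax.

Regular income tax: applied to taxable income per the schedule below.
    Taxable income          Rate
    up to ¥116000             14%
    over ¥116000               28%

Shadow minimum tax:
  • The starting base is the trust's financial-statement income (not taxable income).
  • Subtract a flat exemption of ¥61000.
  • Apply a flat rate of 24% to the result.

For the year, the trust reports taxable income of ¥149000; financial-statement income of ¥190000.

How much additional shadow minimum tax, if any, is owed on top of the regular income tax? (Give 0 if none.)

Shadow minimum tax:
  Base (financial-statement income): ¥190000
  Less exemption ¥61000 → base ¥129000
  ¥129000 × 24% = ¥30960

Regular income tax:
  ¥116000 × 14% = ¥16240
  ¥33000 × 28% = ¥9240
  → ¥25480

Excess of shadow minimum tax over regular income tax: ¥30960 − ¥25480 = ¥5480.

¥5480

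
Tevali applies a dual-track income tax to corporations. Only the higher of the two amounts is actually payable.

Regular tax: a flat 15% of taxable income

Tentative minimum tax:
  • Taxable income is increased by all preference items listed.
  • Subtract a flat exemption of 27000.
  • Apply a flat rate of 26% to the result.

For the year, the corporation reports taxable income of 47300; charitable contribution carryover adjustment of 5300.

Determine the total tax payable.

7095

Regular tax:
  47300 × 15% = 7095

Tentative minimum tax:
  Adjusted income: 47300 + 5300 = 52600
  Less exemption 27000 → base 25600
  25600 × 26% = 6656

7095 > 6656, so the regular tax governs.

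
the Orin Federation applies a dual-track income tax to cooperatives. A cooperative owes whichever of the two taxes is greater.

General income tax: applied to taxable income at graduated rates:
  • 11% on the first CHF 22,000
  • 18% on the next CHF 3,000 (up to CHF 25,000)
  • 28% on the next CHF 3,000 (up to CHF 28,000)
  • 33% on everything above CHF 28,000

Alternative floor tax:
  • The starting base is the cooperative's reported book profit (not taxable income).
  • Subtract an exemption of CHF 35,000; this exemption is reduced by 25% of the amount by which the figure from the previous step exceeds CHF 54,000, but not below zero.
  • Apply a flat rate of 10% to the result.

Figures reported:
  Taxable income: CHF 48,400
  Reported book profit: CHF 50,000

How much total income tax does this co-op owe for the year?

General income tax:
  CHF 22,000 × 11% = CHF 2,420
  CHF 3,000 × 18% = CHF 540
  CHF 3,000 × 28% = CHF 840
  CHF 20,400 × 33% = CHF 6,732
  → CHF 10,532

Alternative floor tax:
  Base (reported book profit): CHF 50,000
  Exemption: CHF 50,000 ≤ CHF 54,000, so full CHF 35,000 applies
  Base: CHF 50,000 − CHF 35,000 = CHF 15,000
  CHF 15,000 × 10% = CHF 1,500

CHF 10,532 > CHF 1,500, so the general income tax governs.

CHF 10,532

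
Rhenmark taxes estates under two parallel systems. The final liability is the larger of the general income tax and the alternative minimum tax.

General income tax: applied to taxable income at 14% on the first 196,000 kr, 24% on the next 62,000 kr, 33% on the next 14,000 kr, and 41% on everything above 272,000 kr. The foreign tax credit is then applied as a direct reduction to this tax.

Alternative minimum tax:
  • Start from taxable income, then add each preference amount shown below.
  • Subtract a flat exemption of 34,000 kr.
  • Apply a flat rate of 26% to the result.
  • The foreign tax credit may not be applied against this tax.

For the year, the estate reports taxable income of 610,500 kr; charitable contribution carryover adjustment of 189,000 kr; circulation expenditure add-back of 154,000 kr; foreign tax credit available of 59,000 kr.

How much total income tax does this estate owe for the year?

239,070 kr

Alternative minimum tax:
  Adjusted income: 610,500 kr + 189,000 kr + 154,000 kr = 953,500 kr
  Less exemption 34,000 kr → base 919,500 kr
  919,500 kr × 26% = 239,070 kr

General income tax:
  196,000 kr × 14% = 27,440 kr
  62,000 kr × 24% = 14,880 kr
  14,000 kr × 33% = 4,620 kr
  338,500 kr × 41% = 138,785 kr
  → 185,725 kr
  Less foreign tax credit 59,000 kr → 126,725 kr

239,070 kr > 126,725 kr, so the alternative minimum tax is the binding amount.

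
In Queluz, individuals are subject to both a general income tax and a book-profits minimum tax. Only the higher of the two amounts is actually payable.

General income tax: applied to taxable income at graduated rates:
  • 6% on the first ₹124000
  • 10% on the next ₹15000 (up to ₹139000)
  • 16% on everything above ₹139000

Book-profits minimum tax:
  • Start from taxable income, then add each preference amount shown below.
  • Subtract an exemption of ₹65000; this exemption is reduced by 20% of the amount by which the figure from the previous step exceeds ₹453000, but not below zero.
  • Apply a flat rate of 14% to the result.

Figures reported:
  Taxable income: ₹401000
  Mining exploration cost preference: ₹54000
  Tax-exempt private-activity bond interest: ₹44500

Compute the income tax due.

₹62132

Book-profits minimum tax:
  Adjusted income: ₹401000 + ₹54000 + ₹44500 = ₹499500
  Exemption: ₹65000 − 20% × (₹499500 − ₹453000) = ₹65000 − ₹9300 = ₹55700
  Base: ₹499500 − ₹55700 = ₹443800
  ₹443800 × 14% = ₹62132

General income tax:
  ₹124000 × 6% = ₹7440
  ₹15000 × 10% = ₹1500
  ₹262000 × 16% = ₹41920
  → ₹50860

₹62132 > ₹50860, so the book-profits minimum tax is the binding amount.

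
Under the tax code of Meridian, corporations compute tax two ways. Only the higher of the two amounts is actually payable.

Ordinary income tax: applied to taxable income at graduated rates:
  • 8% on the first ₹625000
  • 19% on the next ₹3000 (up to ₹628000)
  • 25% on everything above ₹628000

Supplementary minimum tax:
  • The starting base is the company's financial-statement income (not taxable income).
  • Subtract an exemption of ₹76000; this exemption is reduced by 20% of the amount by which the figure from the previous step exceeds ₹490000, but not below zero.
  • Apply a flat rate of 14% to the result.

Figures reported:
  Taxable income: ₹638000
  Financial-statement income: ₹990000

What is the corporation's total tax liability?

₹138600

Supplementary minimum tax:
  Base (financial-statement income): ₹990000
  Exemption: 20% × (₹990000 − ₹490000) = ₹100000 ≥ ₹76000, so the exemption is fully phased out
  Base: ₹990000 − ₹0 = ₹990000
  ₹990000 × 14% = ₹138600

Ordinary income tax:
  ₹625000 × 8% = ₹50000
  ₹3000 × 19% = ₹570
  ₹10000 × 25% = ₹2500
  → ₹53070

₹138600 > ₹53070, so the supplementary minimum tax is the binding amount.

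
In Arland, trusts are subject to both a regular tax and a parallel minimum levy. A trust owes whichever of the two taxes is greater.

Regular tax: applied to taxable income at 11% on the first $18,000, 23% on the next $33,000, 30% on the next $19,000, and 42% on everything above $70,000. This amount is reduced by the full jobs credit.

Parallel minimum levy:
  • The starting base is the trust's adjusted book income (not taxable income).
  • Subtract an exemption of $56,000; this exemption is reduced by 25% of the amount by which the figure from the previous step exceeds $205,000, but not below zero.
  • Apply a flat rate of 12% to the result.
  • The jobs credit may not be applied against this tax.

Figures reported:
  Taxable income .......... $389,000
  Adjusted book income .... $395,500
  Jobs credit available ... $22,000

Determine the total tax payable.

$127,250

Regular tax:
  $18,000 × 11% = $1,980
  $33,000 × 23% = $7,590
  $19,000 × 30% = $5,700
  $319,000 × 42% = $133,980
  → $149,250
  Less jobs credit $22,000 → $127,250

Parallel minimum levy:
  Base (adjusted book income): $395,500
  Exemption: $56,000 − 25% × ($395,500 − $205,000) = $56,000 − $47,625 = $8,375
  Base: $395,500 − $8,375 = $387,125
  $387,125 × 12% = $46,455

$127,250 > $46,455, so the regular tax governs.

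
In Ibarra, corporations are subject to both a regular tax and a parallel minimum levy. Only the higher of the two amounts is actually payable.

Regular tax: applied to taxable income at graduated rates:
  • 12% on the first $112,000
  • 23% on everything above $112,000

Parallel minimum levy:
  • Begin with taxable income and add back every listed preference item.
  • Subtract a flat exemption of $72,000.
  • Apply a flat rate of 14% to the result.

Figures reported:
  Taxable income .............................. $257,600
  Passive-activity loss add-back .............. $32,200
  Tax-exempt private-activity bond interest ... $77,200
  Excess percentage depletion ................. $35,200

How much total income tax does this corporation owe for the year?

Regular tax:
  $112,000 × 12% = $13,440
  $145,600 × 23% = $33,488
  → $46,928

Parallel minimum levy:
  Adjusted income: $257,600 + $32,200 + $77,200 + $35,200 = $402,200
  Less exemption $72,000 → base $330,200
  $330,200 × 14% = $46,228

$46,928 > $46,228, so the regular tax governs.

$46,928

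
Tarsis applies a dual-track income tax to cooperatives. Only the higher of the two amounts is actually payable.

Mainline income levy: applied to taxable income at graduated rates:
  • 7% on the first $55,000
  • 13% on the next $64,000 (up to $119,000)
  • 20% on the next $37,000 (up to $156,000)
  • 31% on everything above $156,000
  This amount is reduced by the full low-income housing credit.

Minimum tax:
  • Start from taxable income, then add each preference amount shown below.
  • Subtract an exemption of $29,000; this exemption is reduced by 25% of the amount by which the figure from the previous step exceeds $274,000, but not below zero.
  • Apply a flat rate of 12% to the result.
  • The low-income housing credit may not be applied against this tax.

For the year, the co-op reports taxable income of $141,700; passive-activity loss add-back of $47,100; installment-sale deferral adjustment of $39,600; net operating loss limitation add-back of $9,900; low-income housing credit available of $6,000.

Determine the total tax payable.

$25,116

Mainline income levy:
  $55,000 × 7% = $3,850
  $64,000 × 13% = $8,320
  $22,700 × 20% = $4,540
  → $16,710
  Less low-income housing credit $6,000 → $10,710

Minimum tax:
  Adjusted income: $141,700 + $47,100 + $39,600 + $9,900 = $238,300
  Exemption: $238,300 ≤ $274,000, so full $29,000 applies
  Base: $238,300 − $29,000 = $209,300
  $209,300 × 12% = $25,116

$25,116 > $10,710, so the minimum tax is the binding amount.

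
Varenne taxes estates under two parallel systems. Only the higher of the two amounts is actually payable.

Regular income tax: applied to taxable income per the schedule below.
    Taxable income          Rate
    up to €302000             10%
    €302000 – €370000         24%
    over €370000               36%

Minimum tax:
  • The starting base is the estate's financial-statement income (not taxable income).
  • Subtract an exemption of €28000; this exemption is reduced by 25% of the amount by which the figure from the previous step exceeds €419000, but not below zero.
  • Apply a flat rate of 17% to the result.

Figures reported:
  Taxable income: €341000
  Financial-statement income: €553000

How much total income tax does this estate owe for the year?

Regular income tax:
  €302000 × 10% = €30200
  €39000 × 24% = €9360
  → €39560

Minimum tax:
  Base (financial-statement income): €553000
  Exemption: 25% × (€553000 − €419000) = €33500 ≥ €28000, so the exemption is fully phased out
  Base: €553000 − €0 = €553000
  €553000 × 17% = €94010

€94010 > €39560, so the minimum tax is the binding amount.

€94010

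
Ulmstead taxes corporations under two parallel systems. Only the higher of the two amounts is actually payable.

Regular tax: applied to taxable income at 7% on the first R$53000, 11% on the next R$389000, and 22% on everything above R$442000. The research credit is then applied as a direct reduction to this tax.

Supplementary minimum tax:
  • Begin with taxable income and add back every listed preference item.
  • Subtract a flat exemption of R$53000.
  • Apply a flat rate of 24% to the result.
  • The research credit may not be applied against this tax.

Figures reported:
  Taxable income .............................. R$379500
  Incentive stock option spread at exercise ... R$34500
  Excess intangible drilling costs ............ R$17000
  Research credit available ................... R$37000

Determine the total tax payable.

R$90720

Regular tax:
  R$53000 × 7% = R$3710
  R$326500 × 11% = R$35915
  → R$39625
  Less research credit R$37000 → R$2625

Supplementary minimum tax:
  Adjusted income: R$379500 + R$34500 + R$17000 = R$431000
  Less exemption R$53000 → base R$378000
  R$378000 × 24% = R$90720

R$90720 > R$2625, so the supplementary minimum tax is the binding amount.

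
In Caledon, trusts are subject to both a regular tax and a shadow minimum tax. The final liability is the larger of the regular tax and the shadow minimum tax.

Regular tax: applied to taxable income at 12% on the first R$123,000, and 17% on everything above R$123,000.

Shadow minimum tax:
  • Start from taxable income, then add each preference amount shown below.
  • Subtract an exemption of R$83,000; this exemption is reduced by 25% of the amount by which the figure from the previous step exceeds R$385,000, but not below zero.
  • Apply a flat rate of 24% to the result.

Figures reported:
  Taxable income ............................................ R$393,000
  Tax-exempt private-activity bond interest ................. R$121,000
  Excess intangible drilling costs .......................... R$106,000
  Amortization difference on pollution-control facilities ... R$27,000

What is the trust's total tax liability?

Regular tax:
  R$123,000 × 12% = R$14,760
  R$270,000 × 17% = R$45,900
  → R$60,660

Shadow minimum tax:
  Adjusted income: R$393,000 + R$121,000 + R$106,000 + R$27,000 = R$647,000
  Exemption: R$83,000 − 25% × (R$647,000 − R$385,000) = R$83,000 − R$65,500 = R$17,500
  Base: R$647,000 − R$17,500 = R$629,500
  R$629,500 × 24% = R$151,080

R$151,080 > R$60,660, so the shadow minimum tax is the binding amount.

R$151,080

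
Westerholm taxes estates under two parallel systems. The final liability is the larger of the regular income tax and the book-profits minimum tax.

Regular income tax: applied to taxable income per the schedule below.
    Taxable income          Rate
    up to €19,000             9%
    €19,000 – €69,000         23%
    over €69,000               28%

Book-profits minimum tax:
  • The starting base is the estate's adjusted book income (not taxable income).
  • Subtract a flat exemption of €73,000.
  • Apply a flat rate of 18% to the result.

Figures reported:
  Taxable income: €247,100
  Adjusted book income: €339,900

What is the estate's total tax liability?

€63,078

Book-profits minimum tax:
  Base (adjusted book income): €339,900
  Less exemption €73,000 → base €266,900
  €266,900 × 18% = €48,042

Regular income tax:
  €19,000 × 9% = €1,710
  €50,000 × 23% = €11,500
  €178,100 × 28% = €49,868
  → €63,078

€63,078 > €48,042, so the regular income tax governs.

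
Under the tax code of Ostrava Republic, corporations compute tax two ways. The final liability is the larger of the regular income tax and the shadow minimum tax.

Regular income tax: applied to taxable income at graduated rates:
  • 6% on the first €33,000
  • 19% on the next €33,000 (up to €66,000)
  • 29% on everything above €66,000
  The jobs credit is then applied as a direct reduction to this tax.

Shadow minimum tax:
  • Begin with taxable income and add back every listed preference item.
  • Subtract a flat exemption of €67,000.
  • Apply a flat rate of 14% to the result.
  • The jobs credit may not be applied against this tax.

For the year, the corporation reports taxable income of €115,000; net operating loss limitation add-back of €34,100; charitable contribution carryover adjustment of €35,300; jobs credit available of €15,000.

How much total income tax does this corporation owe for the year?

€16,436

Shadow minimum tax:
  Adjusted income: €115,000 + €34,100 + €35,300 = €184,400
  Less exemption €67,000 → base €117,400
  €117,400 × 14% = €16,436

Regular income tax:
  €33,000 × 6% = €1,980
  €33,000 × 19% = €6,270
  €49,000 × 29% = €14,210
  → €22,460
  Less jobs credit €15,000 → €7,460

€16,436 > €7,460, so the shadow minimum tax is the binding amount.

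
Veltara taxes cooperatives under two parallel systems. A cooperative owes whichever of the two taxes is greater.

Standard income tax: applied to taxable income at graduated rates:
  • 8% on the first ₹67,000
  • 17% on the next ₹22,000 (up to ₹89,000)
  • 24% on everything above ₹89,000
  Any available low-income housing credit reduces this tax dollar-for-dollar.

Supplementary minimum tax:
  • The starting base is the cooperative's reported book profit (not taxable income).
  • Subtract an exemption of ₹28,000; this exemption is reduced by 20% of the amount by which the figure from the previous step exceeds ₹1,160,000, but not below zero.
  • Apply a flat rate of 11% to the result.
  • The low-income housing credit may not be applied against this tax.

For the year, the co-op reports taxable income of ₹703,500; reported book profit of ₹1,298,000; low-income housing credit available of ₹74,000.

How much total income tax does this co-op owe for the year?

₹142,736

Supplementary minimum tax:
  Base (reported book profit): ₹1,298,000
  Exemption: ₹28,000 − 20% × (₹1,298,000 − ₹1,160,000) = ₹28,000 − ₹27,600 = ₹400
  Base: ₹1,298,000 − ₹400 = ₹1,297,600
  ₹1,297,600 × 11% = ₹142,736

Standard income tax:
  ₹67,000 × 8% = ₹5,360
  ₹22,000 × 17% = ₹3,740
  ₹614,500 × 24% = ₹147,480
  → ₹156,580
  Less low-income housing credit ₹74,000 → ₹82,580

₹142,736 > ₹82,580, so the supplementary minimum tax is the binding amount.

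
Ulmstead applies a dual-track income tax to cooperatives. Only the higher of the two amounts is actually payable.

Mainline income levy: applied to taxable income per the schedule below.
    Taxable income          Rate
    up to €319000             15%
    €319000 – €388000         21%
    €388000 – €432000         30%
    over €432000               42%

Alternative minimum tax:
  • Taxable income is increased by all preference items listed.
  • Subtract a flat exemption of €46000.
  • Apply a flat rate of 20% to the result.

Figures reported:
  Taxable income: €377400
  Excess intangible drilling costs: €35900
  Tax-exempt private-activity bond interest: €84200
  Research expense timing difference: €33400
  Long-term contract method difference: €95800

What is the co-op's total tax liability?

Alternative minimum tax:
  Adjusted income: €377400 + €35900 + €84200 + €33400 + €95800 = €626700
  Less exemption €46000 → base €580700
  €580700 × 20% = €116140

Mainline income levy:
  €319000 × 15% = €47850
  €58400 × 21% = €12264
  → €60114

€116140 > €60114, so the alternative minimum tax is the binding amount.

€116140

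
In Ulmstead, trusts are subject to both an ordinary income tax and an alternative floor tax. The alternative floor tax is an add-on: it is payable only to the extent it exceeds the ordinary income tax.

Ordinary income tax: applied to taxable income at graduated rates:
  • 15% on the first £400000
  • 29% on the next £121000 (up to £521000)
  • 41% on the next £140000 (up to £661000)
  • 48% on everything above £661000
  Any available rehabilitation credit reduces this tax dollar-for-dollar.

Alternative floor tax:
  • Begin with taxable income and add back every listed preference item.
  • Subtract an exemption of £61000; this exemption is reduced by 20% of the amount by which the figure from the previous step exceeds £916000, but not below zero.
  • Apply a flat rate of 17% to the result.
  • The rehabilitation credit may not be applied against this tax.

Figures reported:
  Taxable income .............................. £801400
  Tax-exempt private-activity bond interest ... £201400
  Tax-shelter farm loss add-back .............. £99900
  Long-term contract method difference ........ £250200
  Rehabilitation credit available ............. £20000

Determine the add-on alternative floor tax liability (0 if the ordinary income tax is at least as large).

£30111

Ordinary income tax:
  £400000 × 15% = £60000
  £121000 × 29% = £35090
  £140000 × 41% = £57400
  £140400 × 48% = £67392
  → £219882
  Less rehabilitation credit £20000 → £199882

Alternative floor tax:
  Adjusted income: £801400 + £201400 + £99900 + £250200 = £1352900
  Exemption: 20% × (£1352900 − £916000) = £87380 ≥ £61000, so the exemption is fully phased out
  Base: £1352900 − £0 = £1352900
  £1352900 × 17% = £229993

Excess of alternative floor tax over ordinary income tax: £229993 − £199882 = £30111.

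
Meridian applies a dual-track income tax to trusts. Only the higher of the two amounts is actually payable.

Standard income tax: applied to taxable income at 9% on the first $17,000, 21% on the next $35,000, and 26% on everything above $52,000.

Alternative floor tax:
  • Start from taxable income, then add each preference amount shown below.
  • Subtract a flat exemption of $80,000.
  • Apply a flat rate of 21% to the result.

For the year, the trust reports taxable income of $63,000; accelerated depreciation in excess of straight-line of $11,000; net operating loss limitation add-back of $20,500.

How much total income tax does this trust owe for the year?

$11,740

Alternative floor tax:
  Adjusted income: $63,000 + $11,000 + $20,500 = $94,500
  Less exemption $80,000 → base $14,500
  $14,500 × 21% = $3,045

Standard income tax:
  $17,000 × 9% = $1,530
  $35,000 × 21% = $7,350
  $11,000 × 26% = $2,860
  → $11,740

$11,740 > $3,045, so the standard income tax governs.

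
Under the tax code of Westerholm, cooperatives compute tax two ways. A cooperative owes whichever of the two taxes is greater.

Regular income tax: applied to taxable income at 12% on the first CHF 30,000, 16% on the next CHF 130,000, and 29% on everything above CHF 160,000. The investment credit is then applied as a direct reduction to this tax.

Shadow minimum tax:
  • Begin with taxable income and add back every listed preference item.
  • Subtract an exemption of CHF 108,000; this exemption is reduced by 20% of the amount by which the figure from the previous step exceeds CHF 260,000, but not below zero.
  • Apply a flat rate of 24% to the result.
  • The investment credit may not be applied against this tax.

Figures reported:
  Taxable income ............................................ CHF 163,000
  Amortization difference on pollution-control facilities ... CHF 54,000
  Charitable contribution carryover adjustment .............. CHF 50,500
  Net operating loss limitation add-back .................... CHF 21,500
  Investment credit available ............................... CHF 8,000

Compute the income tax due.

CHF 44,832

Regular income tax:
  CHF 30,000 × 12% = CHF 3,600
  CHF 130,000 × 16% = CHF 20,800
  CHF 3,000 × 29% = CHF 870
  → CHF 25,270
  Less investment credit CHF 8,000 → CHF 17,270

Shadow minimum tax:
  Adjusted income: CHF 163,000 + CHF 54,000 + CHF 50,500 + CHF 21,500 = CHF 289,000
  Exemption: CHF 108,000 − 20% × (CHF 289,000 − CHF 260,000) = CHF 108,000 − CHF 5,800 = CHF 102,200
  Base: CHF 289,000 − CHF 102,200 = CHF 186,800
  CHF 186,800 × 24% = CHF 44,832

CHF 44,832 > CHF 17,270, so the shadow minimum tax is the binding amount.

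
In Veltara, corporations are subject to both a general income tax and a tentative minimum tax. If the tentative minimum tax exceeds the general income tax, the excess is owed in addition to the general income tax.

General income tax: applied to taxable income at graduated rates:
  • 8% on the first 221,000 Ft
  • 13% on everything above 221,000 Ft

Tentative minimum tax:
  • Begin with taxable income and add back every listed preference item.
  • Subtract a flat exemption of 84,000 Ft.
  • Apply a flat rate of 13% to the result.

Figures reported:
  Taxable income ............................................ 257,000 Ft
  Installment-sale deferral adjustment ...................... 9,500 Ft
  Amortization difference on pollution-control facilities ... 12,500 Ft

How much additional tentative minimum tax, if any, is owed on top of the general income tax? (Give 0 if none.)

2,990 Ft

General income tax:
  221,000 Ft × 8% = 17,680 Ft
  36,000 Ft × 13% = 4,680 Ft
  → 22,360 Ft

Tentative minimum tax:
  Adjusted income: 257,000 Ft + 9,500 Ft + 12,500 Ft = 279,000 Ft
  Less exemption 84,000 Ft → base 195,000 Ft
  195,000 Ft × 13% = 25,350 Ft

Excess of tentative minimum tax over general income tax: 25,350 Ft − 22,360 Ft = 2,990 Ft.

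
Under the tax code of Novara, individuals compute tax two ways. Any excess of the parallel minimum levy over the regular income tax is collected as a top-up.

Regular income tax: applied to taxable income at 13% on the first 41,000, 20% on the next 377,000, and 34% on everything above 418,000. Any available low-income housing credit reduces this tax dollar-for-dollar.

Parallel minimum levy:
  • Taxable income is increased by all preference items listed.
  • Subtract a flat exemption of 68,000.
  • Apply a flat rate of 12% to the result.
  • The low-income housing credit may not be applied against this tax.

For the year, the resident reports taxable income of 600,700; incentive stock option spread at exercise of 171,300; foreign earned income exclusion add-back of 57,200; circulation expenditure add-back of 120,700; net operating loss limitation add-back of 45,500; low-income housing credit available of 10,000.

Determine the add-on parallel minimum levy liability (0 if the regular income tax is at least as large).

0

Regular income tax:
  41,000 × 13% = 5,330
  377,000 × 20% = 75,400
  182,700 × 34% = 62,118
  → 142,848
  Less low-income housing credit 10,000 → 132,848

Parallel minimum levy:
  Adjusted income: 600,700 + 171,300 + 57,200 + 120,700 + 45,500 = 995,400
  Less exemption 68,000 → base 927,400
  927,400 × 12% = 111,288

111,288 ≤ 132,848, so no add-on is due.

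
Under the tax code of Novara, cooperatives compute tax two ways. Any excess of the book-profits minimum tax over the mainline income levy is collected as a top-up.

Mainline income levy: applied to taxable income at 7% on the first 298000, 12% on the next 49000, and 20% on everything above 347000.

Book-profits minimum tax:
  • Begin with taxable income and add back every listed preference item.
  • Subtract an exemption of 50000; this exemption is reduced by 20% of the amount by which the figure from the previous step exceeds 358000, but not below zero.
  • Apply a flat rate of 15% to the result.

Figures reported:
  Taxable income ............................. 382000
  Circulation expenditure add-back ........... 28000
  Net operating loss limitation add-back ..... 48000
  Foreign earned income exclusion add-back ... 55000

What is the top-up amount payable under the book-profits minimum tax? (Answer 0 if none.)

40360

Book-profits minimum tax:
  Adjusted income: 382000 + 28000 + 48000 + 55000 = 513000
  Exemption: 50000 − 20% × (513000 − 358000) = 50000 − 31000 = 19000
  Base: 513000 − 19000 = 494000
  494000 × 15% = 74100

Mainline income levy:
  298000 × 7% = 20860
  49000 × 12% = 5880
  35000 × 20% = 7000
  → 33740

Excess of book-profits minimum tax over mainline income levy: 74100 − 33740 = 40360.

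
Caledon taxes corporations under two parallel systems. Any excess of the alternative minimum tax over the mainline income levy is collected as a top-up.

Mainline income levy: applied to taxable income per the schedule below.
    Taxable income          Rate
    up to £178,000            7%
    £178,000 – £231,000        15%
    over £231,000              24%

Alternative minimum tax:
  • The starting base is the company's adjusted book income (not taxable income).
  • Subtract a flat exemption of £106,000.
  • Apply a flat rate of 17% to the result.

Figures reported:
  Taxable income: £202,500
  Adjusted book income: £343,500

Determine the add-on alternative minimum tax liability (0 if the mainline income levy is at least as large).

Alternative minimum tax:
  Base (adjusted book income): £343,500
  Less exemption £106,000 → base £237,500
  £237,500 × 17% = £40,375

Mainline income levy:
  £178,000 × 7% = £12,460
  £24,500 × 15% = £3,675
  → £16,135

Excess of alternative minimum tax over mainline income levy: £40,375 − £16,135 = £24,240.

£24,240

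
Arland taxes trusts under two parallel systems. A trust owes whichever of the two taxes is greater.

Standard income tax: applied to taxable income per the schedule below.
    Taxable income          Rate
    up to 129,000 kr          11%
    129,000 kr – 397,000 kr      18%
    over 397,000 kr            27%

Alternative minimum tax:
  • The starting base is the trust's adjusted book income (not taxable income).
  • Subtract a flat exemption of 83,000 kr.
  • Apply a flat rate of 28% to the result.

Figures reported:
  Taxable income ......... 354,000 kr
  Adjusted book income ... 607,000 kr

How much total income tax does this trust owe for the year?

146,720 kr

Alternative minimum tax:
  Base (adjusted book income): 607,000 kr
  Less exemption 83,000 kr → base 524,000 kr
  524,000 kr × 28% = 146,720 kr

Standard income tax:
  129,000 kr × 11% = 14,190 kr
  225,000 kr × 18% = 40,500 kr
  → 54,690 kr

146,720 kr > 54,690 kr, so the alternative minimum tax is the binding amount.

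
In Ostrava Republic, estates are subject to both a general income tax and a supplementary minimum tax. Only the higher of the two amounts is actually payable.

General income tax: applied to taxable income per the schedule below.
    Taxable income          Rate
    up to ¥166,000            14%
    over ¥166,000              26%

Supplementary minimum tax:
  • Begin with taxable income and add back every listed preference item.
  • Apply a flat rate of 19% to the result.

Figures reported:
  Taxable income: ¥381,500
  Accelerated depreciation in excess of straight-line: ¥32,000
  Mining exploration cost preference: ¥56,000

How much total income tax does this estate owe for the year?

¥89,205

Supplementary minimum tax:
  Adjusted income: ¥381,500 + ¥32,000 + ¥56,000 = ¥469,500
  ¥469,500 × 19% = ¥89,205

General income tax:
  ¥166,000 × 14% = ¥23,240
  ¥215,500 × 26% = ¥56,030
  → ¥79,270

¥89,205 > ¥79,270, so the supplementary minimum tax is the binding amount.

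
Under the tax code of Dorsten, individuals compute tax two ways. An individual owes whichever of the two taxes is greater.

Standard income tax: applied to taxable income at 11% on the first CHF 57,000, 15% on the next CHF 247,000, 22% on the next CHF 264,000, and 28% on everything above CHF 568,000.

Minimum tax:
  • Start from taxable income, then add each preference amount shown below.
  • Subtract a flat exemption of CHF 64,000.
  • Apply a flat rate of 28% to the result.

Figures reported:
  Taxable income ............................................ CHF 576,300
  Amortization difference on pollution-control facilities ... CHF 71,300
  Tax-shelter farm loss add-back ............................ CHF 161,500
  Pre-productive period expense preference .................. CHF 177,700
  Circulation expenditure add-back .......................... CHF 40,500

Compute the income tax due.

Standard income tax:
  CHF 57,000 × 11% = CHF 6,270
  CHF 247,000 × 15% = CHF 37,050
  CHF 264,000 × 22% = CHF 58,080
  CHF 8,300 × 28% = CHF 2,324
  → CHF 103,724

Minimum tax:
  Adjusted income: CHF 576,300 + CHF 71,300 + CHF 161,500 + CHF 177,700 + CHF 40,500 = CHF 1,027,300
  Less exemption CHF 64,000 → base CHF 963,300
  CHF 963,300 × 28% = CHF 269,724

CHF 269,724 > CHF 103,724, so the minimum tax is the binding amount.

CHF 269,724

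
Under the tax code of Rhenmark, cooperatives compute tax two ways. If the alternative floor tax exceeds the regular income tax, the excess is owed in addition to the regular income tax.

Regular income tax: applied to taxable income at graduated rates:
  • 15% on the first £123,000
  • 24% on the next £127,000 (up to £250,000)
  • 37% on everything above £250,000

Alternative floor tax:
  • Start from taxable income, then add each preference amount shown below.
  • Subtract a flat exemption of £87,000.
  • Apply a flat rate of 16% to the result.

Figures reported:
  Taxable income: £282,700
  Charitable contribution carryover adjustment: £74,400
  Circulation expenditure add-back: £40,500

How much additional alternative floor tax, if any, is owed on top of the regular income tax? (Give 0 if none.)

£0

Regular income tax:
  £123,000 × 15% = £18,450
  £127,000 × 24% = £30,480
  £32,700 × 37% = £12,099
  → £61,029

Alternative floor tax:
  Adjusted income: £282,700 + £74,400 + £40,500 = £397,600
  Less exemption £87,000 → base £310,600
  £310,600 × 16% = £49,696

£49,696 ≤ £61,029, so no add-on is due.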